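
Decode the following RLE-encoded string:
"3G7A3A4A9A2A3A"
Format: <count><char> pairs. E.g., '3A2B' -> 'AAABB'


Expanding each <count><char> pair:
  3G -> 'GGG'
  7A -> 'AAAAAAA'
  3A -> 'AAA'
  4A -> 'AAAA'
  9A -> 'AAAAAAAAA'
  2A -> 'AA'
  3A -> 'AAA'

Decoded = GGGAAAAAAAAAAAAAAAAAAAAAAAAAAAA


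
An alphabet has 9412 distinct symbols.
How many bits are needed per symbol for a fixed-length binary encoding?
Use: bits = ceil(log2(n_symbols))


log2(9412) = 13.2003
Bracket: 2^13 = 8192 < 9412 <= 2^14 = 16384
So ceil(log2(9412)) = 14

bits = ceil(log2(9412)) = ceil(13.2003) = 14 bits


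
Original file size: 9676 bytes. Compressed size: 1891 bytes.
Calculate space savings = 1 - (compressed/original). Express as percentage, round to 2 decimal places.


ratio = compressed/original = 1891/9676 = 0.195432
savings = 1 - ratio = 1 - 0.195432 = 0.804568
as a percentage: 0.804568 * 100 = 80.46%

Space savings = 1 - 1891/9676 = 80.46%


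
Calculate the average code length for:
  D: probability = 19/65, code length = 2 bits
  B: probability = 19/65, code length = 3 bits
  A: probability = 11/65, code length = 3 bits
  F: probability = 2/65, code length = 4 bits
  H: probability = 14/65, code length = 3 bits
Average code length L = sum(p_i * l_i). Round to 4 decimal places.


Weighted contributions p_i * l_i:
  D: (19/65) * 2 = 38/65
  B: (19/65) * 3 = 57/65
  A: (11/65) * 3 = 33/65
  F: (2/65) * 4 = 8/65
  H: (14/65) * 3 = 42/65
Sum = (38 + 57 + 33 + 8 + 42)/65 = 178/65

L = 178/65 = 2.7385 bits/symbol


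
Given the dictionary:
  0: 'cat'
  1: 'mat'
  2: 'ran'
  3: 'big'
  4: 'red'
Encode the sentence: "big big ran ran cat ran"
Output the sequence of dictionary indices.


Look up each word in the dictionary:
  'big' -> 3
  'big' -> 3
  'ran' -> 2
  'ran' -> 2
  'cat' -> 0
  'ran' -> 2

Encoded: [3, 3, 2, 2, 0, 2]


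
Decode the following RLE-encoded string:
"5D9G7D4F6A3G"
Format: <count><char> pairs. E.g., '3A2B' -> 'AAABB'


Expanding each <count><char> pair:
  5D -> 'DDDDD'
  9G -> 'GGGGGGGGG'
  7D -> 'DDDDDDD'
  4F -> 'FFFF'
  6A -> 'AAAAAA'
  3G -> 'GGG'

Decoded = DDDDDGGGGGGGGGDDDDDDDFFFFAAAAAAGGG


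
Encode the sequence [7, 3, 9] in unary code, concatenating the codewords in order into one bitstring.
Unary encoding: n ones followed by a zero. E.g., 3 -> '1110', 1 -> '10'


Encode each number as n ones followed by a terminating 0:
  7 -> 11111110 (8 bits)
  3 -> 1110 (4 bits)
  9 -> 1111111110 (10 bits)
Total length = 8 + 4 + 10 = 22 bits.

Unary([7, 3, 9]) = 1111111011101111111110 (22 bits)


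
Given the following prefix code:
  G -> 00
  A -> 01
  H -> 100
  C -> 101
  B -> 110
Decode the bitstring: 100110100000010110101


Decoding step by step:
Bits 100 -> H
Bits 110 -> B
Bits 100 -> H
Bits 00 -> G
Bits 00 -> G
Bits 101 -> C
Bits 101 -> C
Bits 01 -> A


Decoded message: HBHGGCCA


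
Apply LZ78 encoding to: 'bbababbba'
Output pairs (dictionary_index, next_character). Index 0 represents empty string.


LZ78 encoding steps:
Dictionary: {0: ''}
Step 1: w='' (idx 0), next='b' -> output (0, 'b'), add 'b' as idx 1
Step 2: w='b' (idx 1), next='a' -> output (1, 'a'), add 'ba' as idx 2
Step 3: w='ba' (idx 2), next='b' -> output (2, 'b'), add 'bab' as idx 3
Step 4: w='b' (idx 1), next='b' -> output (1, 'b'), add 'bb' as idx 4
Step 5: w='' (idx 0), next='a' -> output (0, 'a'), add 'a' as idx 5


Encoded: [(0, 'b'), (1, 'a'), (2, 'b'), (1, 'b'), (0, 'a')]


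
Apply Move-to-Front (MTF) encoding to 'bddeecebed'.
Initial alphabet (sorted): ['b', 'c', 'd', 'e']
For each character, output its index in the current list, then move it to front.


MTF encoding:
'b': index 0 in ['b', 'c', 'd', 'e'] -> ['b', 'c', 'd', 'e']
'd': index 2 in ['b', 'c', 'd', 'e'] -> ['d', 'b', 'c', 'e']
'd': index 0 in ['d', 'b', 'c', 'e'] -> ['d', 'b', 'c', 'e']
'e': index 3 in ['d', 'b', 'c', 'e'] -> ['e', 'd', 'b', 'c']
'e': index 0 in ['e', 'd', 'b', 'c'] -> ['e', 'd', 'b', 'c']
'c': index 3 in ['e', 'd', 'b', 'c'] -> ['c', 'e', 'd', 'b']
'e': index 1 in ['c', 'e', 'd', 'b'] -> ['e', 'c', 'd', 'b']
'b': index 3 in ['e', 'c', 'd', 'b'] -> ['b', 'e', 'c', 'd']
'e': index 1 in ['b', 'e', 'c', 'd'] -> ['e', 'b', 'c', 'd']
'd': index 3 in ['e', 'b', 'c', 'd'] -> ['d', 'e', 'b', 'c']


Output: [0, 2, 0, 3, 0, 3, 1, 3, 1, 3]


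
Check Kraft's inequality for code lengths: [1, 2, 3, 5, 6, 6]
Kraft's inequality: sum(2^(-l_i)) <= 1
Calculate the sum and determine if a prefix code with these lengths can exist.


Sum = 2^(-1) + 2^(-2) + 2^(-3) + 2^(-5) + 2^(-6) + 2^(-6)
    = 0.5 + 0.25 + 0.125 + 0.03125 + 0.015625 + 0.015625
    = 60/64 = 0.9375
Since 0.9375 <= 1, Kraft's inequality IS satisfied.
A prefix code with these lengths CAN exist.

Kraft sum = 0.9375. Satisfied.


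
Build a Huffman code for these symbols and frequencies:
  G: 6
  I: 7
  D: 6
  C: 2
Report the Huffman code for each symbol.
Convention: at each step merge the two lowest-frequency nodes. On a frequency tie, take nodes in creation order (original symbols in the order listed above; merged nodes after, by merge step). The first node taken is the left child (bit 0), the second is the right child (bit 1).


Huffman tree construction:
Step 1: Merge C(2) + G(6) = 8
Step 2: Merge D(6) + I(7) = 13
Step 3: Merge (C+G)(8) + (D+I)(13) = 21
Read each symbol's code off the tree from the root (left child = 0, right child = 1).

Codes:
  G: 01 (length 2)
  I: 11 (length 2)
  D: 10 (length 2)
  C: 00 (length 2)
Average code length: 42/21 = 2.0000 bits/symbol


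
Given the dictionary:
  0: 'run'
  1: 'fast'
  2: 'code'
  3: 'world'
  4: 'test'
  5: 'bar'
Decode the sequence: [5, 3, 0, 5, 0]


Look up each index in the dictionary:
  5 -> 'bar'
  3 -> 'world'
  0 -> 'run'
  5 -> 'bar'
  0 -> 'run'

Decoded: "bar world run bar run"


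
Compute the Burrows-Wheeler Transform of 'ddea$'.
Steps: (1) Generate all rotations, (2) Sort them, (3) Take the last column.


Rotations (sorted):
  0: $ddea -> last char: a
  1: a$dde -> last char: e
  2: ddea$ -> last char: $
  3: dea$d -> last char: d
  4: ea$dd -> last char: d


BWT = ae$dd


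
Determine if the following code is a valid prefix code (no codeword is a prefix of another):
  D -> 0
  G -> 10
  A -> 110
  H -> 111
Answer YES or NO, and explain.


Checking each pair (does one codeword prefix another?):
  D='0' vs G='10': no prefix
  D='0' vs A='110': no prefix
  D='0' vs H='111': no prefix
  G='10' vs D='0': no prefix
  G='10' vs A='110': no prefix
  G='10' vs H='111': no prefix
  A='110' vs D='0': no prefix
  A='110' vs G='10': no prefix
  A='110' vs H='111': no prefix
  H='111' vs D='0': no prefix
  H='111' vs G='10': no prefix
  H='111' vs A='110': no prefix
No violation found over all pairs.

YES -- this is a valid prefix code. No codeword is a prefix of any other codeword.


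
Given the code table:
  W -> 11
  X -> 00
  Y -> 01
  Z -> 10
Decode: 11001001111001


Decoding:
11 -> W
00 -> X
10 -> Z
01 -> Y
11 -> W
10 -> Z
01 -> Y


Result: WXZYWZY


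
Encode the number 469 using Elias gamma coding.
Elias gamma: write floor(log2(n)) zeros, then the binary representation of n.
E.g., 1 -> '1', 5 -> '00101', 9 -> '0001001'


num_bits = floor(log2(469)) + 1 = 9
leading_zeros = num_bits - 1 = 8
binary(469) = 111010101

Elias gamma(469) = '00000000' + '111010101' = 00000000111010101 (17 bits)


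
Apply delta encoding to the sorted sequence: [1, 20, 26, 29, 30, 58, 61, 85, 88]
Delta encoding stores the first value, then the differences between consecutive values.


First value: 1
Deltas:
  20 - 1 = 19
  26 - 20 = 6
  29 - 26 = 3
  30 - 29 = 1
  58 - 30 = 28
  61 - 58 = 3
  85 - 61 = 24
  88 - 85 = 3


Delta encoded: [1, 19, 6, 3, 1, 28, 3, 24, 3]


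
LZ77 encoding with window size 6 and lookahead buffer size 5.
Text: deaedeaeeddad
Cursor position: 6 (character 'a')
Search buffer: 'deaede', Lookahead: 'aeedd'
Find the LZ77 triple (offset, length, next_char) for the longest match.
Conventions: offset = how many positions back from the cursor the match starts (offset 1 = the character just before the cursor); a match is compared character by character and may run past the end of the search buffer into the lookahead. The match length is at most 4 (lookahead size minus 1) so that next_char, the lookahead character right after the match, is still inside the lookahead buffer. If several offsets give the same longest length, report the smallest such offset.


Try each offset into the search buffer:
  offset=1 (pos 5, char 'e'): match length 0
  offset=2 (pos 4, char 'd'): match length 0
  offset=3 (pos 3, char 'e'): match length 0
  offset=4 (pos 2, char 'a'): match length 2
  offset=5 (pos 1, char 'e'): match length 0
  offset=6 (pos 0, char 'd'): match length 0
Longest match has length 2 at offset 4.
next_char = character at position 6 + 2 = 8 -> 'e'

Best match: offset=4, length=2 (matching 'ae' starting at position 2)
LZ77 triple: (4, 2, 'e')


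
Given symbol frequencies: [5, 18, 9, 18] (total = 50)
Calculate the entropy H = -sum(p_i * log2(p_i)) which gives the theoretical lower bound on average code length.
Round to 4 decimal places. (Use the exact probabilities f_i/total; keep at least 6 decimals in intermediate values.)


Per-symbol terms -p_i * log2(p_i) with p_i = f_i/50:
  p = 5/50 = 0.100000: log2(p) = -3.321928, -p*log2(p) = 0.332193
  p = 18/50 = 0.360000: log2(p) = -1.473931, -p*log2(p) = 0.530615
  p = 9/50 = 0.180000: log2(p) = -2.473931, -p*log2(p) = 0.445308
  p = 18/50 = 0.360000: log2(p) = -1.473931, -p*log2(p) = 0.530615
H = 0.332193 + 0.530615 + 0.445308 + 0.530615 = 1.838731

H = 1.8387 bits/symbol


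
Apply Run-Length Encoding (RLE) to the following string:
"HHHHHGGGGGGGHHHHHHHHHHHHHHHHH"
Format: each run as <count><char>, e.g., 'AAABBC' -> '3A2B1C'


Scanning runs left to right:
  i=0: run of 'H' x 5 -> '5H'
  i=5: run of 'G' x 7 -> '7G'
  i=12: run of 'H' x 17 -> '17H'

RLE = 5H7G17H


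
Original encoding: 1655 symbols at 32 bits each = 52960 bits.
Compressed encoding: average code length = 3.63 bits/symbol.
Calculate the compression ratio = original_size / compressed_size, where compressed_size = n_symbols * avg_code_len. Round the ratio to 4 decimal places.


original_size = n_symbols * orig_bits = 1655 * 32 = 52960 bits
compressed_size = n_symbols * avg_code_len = 1655 * 3.63 = 6007.65 bits
ratio = original_size / compressed_size = 52960 / 6007.65 = 8.8154

Compression ratio = 8.8154


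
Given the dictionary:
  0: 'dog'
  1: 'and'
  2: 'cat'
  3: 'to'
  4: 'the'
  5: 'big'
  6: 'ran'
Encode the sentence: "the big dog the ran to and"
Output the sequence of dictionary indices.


Look up each word in the dictionary:
  'the' -> 4
  'big' -> 5
  'dog' -> 0
  'the' -> 4
  'ran' -> 6
  'to' -> 3
  'and' -> 1

Encoded: [4, 5, 0, 4, 6, 3, 1]


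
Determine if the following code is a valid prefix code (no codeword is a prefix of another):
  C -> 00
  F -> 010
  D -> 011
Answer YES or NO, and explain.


Checking each pair (does one codeword prefix another?):
  C='00' vs F='010': no prefix
  C='00' vs D='011': no prefix
  F='010' vs C='00': no prefix
  F='010' vs D='011': no prefix
  D='011' vs C='00': no prefix
  D='011' vs F='010': no prefix
No violation found over all pairs.

YES -- this is a valid prefix code. No codeword is a prefix of any other codeword.


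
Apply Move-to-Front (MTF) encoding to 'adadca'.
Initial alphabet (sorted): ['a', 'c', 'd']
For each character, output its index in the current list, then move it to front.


MTF encoding:
'a': index 0 in ['a', 'c', 'd'] -> ['a', 'c', 'd']
'd': index 2 in ['a', 'c', 'd'] -> ['d', 'a', 'c']
'a': index 1 in ['d', 'a', 'c'] -> ['a', 'd', 'c']
'd': index 1 in ['a', 'd', 'c'] -> ['d', 'a', 'c']
'c': index 2 in ['d', 'a', 'c'] -> ['c', 'd', 'a']
'a': index 2 in ['c', 'd', 'a'] -> ['a', 'c', 'd']


Output: [0, 2, 1, 1, 2, 2]


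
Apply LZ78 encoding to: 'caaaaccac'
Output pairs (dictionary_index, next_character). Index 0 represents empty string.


LZ78 encoding steps:
Dictionary: {0: ''}
Step 1: w='' (idx 0), next='c' -> output (0, 'c'), add 'c' as idx 1
Step 2: w='' (idx 0), next='a' -> output (0, 'a'), add 'a' as idx 2
Step 3: w='a' (idx 2), next='a' -> output (2, 'a'), add 'aa' as idx 3
Step 4: w='a' (idx 2), next='c' -> output (2, 'c'), add 'ac' as idx 4
Step 5: w='c' (idx 1), next='a' -> output (1, 'a'), add 'ca' as idx 5
Step 6: w='c' (idx 1), end of input -> output (1, '')


Encoded: [(0, 'c'), (0, 'a'), (2, 'a'), (2, 'c'), (1, 'a'), (1, '')]


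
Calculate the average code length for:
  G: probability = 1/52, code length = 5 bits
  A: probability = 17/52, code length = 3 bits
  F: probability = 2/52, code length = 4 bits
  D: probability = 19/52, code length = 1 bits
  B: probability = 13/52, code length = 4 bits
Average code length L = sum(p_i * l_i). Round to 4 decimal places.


Weighted contributions p_i * l_i:
  G: (1/52) * 5 = 5/52
  A: (17/52) * 3 = 51/52
  F: (2/52) * 4 = 8/52
  D: (19/52) * 1 = 19/52
  B: (13/52) * 4 = 52/52
Sum = (5 + 51 + 8 + 19 + 52)/52 = 135/52

L = 135/52 = 2.5962 bits/symbol


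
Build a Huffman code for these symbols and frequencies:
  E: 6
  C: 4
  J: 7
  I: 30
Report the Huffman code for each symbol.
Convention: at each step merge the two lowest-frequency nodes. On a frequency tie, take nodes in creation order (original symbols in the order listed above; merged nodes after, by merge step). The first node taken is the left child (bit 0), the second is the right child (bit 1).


Huffman tree construction:
Step 1: Merge C(4) + E(6) = 10
Step 2: Merge J(7) + (C+E)(10) = 17
Step 3: Merge (J+(C+E))(17) + I(30) = 47
Read each symbol's code off the tree from the root (left child = 0, right child = 1).

Codes:
  E: 011 (length 3)
  C: 010 (length 3)
  J: 00 (length 2)
  I: 1 (length 1)
Average code length: 74/47 = 1.5745 bits/symbol


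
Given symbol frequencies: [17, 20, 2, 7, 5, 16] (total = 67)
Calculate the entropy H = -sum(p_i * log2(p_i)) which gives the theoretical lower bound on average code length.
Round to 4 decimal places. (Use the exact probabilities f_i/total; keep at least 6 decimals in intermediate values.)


Per-symbol terms -p_i * log2(p_i) with p_i = f_i/67:
  p = 17/67 = 0.253731: log2(p) = -1.978626, -p*log2(p) = 0.502040
  p = 20/67 = 0.298507: log2(p) = -1.744161, -p*log2(p) = 0.520645
  p = 2/67 = 0.029851: log2(p) = -5.066089, -p*log2(p) = 0.151227
  p = 7/67 = 0.104478: log2(p) = -3.258734, -p*log2(p) = 0.340465
  p = 5/67 = 0.074627: log2(p) = -3.744161, -p*log2(p) = 0.279415
  p = 16/67 = 0.238806: log2(p) = -2.066089, -p*log2(p) = 0.493394
H = 0.502040 + 0.520645 + 0.151227 + 0.340465 + 0.279415 + 0.493394 = 2.287186

H = 2.2872 bits/symbol


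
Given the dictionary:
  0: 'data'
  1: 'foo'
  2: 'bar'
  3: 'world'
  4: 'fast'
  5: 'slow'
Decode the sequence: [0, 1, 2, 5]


Look up each index in the dictionary:
  0 -> 'data'
  1 -> 'foo'
  2 -> 'bar'
  5 -> 'slow'

Decoded: "data foo bar slow"


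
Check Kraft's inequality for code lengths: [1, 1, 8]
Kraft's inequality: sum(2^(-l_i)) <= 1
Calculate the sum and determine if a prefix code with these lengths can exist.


Sum = 2^(-1) + 2^(-1) + 2^(-8)
    = 0.5 + 0.5 + 0.00390625
    = 257/256 = 1.00390625
Since 1.00390625 > 1, Kraft's inequality is NOT satisfied.
A prefix code with these lengths CANNOT exist.

Kraft sum = 1.00390625. Not satisfied.


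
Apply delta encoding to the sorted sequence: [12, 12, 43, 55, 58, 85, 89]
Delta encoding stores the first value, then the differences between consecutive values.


First value: 12
Deltas:
  12 - 12 = 0
  43 - 12 = 31
  55 - 43 = 12
  58 - 55 = 3
  85 - 58 = 27
  89 - 85 = 4


Delta encoded: [12, 0, 31, 12, 3, 27, 4]


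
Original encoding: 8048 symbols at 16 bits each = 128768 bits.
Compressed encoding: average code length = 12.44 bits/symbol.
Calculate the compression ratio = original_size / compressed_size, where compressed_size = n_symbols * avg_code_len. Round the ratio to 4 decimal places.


original_size = n_symbols * orig_bits = 8048 * 16 = 128768 bits
compressed_size = n_symbols * avg_code_len = 8048 * 12.44 = 100117.12 bits
ratio = original_size / compressed_size = 128768 / 100117.12 = 1.2862

Compression ratio = 1.2862


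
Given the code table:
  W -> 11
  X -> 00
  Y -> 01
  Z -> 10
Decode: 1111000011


Decoding:
11 -> W
11 -> W
00 -> X
00 -> X
11 -> W


Result: WWXXW


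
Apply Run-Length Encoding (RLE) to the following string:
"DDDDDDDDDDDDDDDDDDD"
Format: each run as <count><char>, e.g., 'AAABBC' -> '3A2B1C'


Scanning runs left to right:
  i=0: run of 'D' x 19 -> '19D'

RLE = 19D


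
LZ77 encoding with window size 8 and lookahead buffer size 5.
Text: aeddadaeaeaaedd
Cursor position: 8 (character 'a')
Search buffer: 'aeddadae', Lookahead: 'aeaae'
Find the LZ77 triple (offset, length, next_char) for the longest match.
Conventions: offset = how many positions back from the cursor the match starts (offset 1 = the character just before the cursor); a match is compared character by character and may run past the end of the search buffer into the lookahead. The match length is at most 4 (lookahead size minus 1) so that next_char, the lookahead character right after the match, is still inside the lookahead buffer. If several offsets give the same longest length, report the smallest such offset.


Try each offset into the search buffer:
  offset=1 (pos 7, char 'e'): match length 0
  offset=2 (pos 6, char 'a'): match length 3
  offset=3 (pos 5, char 'd'): match length 0
  offset=4 (pos 4, char 'a'): match length 1
  offset=5 (pos 3, char 'd'): match length 0
  offset=6 (pos 2, char 'd'): match length 0
  offset=7 (pos 1, char 'e'): match length 0
  offset=8 (pos 0, char 'a'): match length 2
Longest match has length 3 at offset 2.
next_char = character at position 8 + 3 = 11 -> 'a'

Best match: offset=2, length=3 (matching 'aea' starting at position 6)
LZ77 triple: (2, 3, 'a')


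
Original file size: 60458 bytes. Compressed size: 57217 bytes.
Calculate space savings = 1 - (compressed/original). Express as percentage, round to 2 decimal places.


ratio = compressed/original = 57217/60458 = 0.946393
savings = 1 - ratio = 1 - 0.946393 = 0.053607
as a percentage: 0.053607 * 100 = 5.36%

Space savings = 1 - 57217/60458 = 5.36%


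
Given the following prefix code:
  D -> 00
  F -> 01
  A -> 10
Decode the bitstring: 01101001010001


Decoding step by step:
Bits 01 -> F
Bits 10 -> A
Bits 10 -> A
Bits 01 -> F
Bits 01 -> F
Bits 00 -> D
Bits 01 -> F


Decoded message: FAAFFDF


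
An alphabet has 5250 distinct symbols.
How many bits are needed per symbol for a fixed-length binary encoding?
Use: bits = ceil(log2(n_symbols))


log2(5250) = 12.3581
Bracket: 2^12 = 4096 < 5250 <= 2^13 = 8192
So ceil(log2(5250)) = 13

bits = ceil(log2(5250)) = ceil(12.3581) = 13 bits


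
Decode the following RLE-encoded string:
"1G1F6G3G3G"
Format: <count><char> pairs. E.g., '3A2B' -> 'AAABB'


Expanding each <count><char> pair:
  1G -> 'G'
  1F -> 'F'
  6G -> 'GGGGGG'
  3G -> 'GGG'
  3G -> 'GGG'

Decoded = GFGGGGGGGGGGGG


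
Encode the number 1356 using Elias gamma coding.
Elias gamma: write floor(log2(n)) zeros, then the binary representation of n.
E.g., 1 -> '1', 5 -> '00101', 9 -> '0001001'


num_bits = floor(log2(1356)) + 1 = 11
leading_zeros = num_bits - 1 = 10
binary(1356) = 10101001100

Elias gamma(1356) = '0000000000' + '10101001100' = 000000000010101001100 (21 bits)


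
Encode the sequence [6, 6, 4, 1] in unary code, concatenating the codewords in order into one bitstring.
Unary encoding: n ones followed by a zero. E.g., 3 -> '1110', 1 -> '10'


Encode each number as n ones followed by a terminating 0:
  6 -> 1111110 (7 bits)
  6 -> 1111110 (7 bits)
  4 -> 11110 (5 bits)
  1 -> 10 (2 bits)
Total length = 7 + 7 + 5 + 2 = 21 bits.

Unary([6, 6, 4, 1]) = 111111011111101111010 (21 bits)


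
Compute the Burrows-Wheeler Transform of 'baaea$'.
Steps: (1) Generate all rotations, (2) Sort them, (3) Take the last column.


Rotations (sorted):
  0: $baaea -> last char: a
  1: a$baae -> last char: e
  2: aaea$b -> last char: b
  3: aea$ba -> last char: a
  4: baaea$ -> last char: $
  5: ea$baa -> last char: a


BWT = aeba$a


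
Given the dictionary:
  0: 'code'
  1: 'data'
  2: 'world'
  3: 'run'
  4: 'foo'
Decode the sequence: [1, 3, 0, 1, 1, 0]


Look up each index in the dictionary:
  1 -> 'data'
  3 -> 'run'
  0 -> 'code'
  1 -> 'data'
  1 -> 'data'
  0 -> 'code'

Decoded: "data run code data data code"


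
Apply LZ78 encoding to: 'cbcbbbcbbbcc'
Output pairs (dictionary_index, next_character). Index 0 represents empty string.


LZ78 encoding steps:
Dictionary: {0: ''}
Step 1: w='' (idx 0), next='c' -> output (0, 'c'), add 'c' as idx 1
Step 2: w='' (idx 0), next='b' -> output (0, 'b'), add 'b' as idx 2
Step 3: w='c' (idx 1), next='b' -> output (1, 'b'), add 'cb' as idx 3
Step 4: w='b' (idx 2), next='b' -> output (2, 'b'), add 'bb' as idx 4
Step 5: w='cb' (idx 3), next='b' -> output (3, 'b'), add 'cbb' as idx 5
Step 6: w='b' (idx 2), next='c' -> output (2, 'c'), add 'bc' as idx 6
Step 7: w='c' (idx 1), end of input -> output (1, '')


Encoded: [(0, 'c'), (0, 'b'), (1, 'b'), (2, 'b'), (3, 'b'), (2, 'c'), (1, '')]


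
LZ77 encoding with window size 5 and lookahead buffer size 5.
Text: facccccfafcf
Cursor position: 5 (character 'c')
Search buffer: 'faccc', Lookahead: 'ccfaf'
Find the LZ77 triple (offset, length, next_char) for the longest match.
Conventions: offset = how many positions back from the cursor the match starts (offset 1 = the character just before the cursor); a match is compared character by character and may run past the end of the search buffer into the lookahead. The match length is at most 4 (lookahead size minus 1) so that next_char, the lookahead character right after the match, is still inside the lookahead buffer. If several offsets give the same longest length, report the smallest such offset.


Try each offset into the search buffer:
  offset=1 (pos 4, char 'c'): match length 2
  offset=2 (pos 3, char 'c'): match length 2
  offset=3 (pos 2, char 'c'): match length 2
  offset=4 (pos 1, char 'a'): match length 0
  offset=5 (pos 0, char 'f'): match length 0
Longest match has length 2, found at offsets 1, 2, 3; take the smallest, offset 1.
next_char = character at position 5 + 2 = 7 -> 'f'

Best match: offset=1, length=2 (matching 'cc' starting at position 4)
LZ77 triple: (1, 2, 'f')


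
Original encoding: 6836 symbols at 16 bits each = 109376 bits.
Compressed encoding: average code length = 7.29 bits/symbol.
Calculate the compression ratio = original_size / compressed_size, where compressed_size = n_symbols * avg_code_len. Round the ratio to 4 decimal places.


original_size = n_symbols * orig_bits = 6836 * 16 = 109376 bits
compressed_size = n_symbols * avg_code_len = 6836 * 7.29 = 49834.44 bits
ratio = original_size / compressed_size = 109376 / 49834.44 = 2.1948

Compression ratio = 2.1948


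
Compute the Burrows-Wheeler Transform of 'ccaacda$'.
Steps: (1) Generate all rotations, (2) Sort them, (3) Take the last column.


Rotations (sorted):
  0: $ccaacda -> last char: a
  1: a$ccaacd -> last char: d
  2: aacda$cc -> last char: c
  3: acda$cca -> last char: a
  4: caacda$c -> last char: c
  5: ccaacda$ -> last char: $
  6: cda$ccaa -> last char: a
  7: da$ccaac -> last char: c


BWT = adcac$ac


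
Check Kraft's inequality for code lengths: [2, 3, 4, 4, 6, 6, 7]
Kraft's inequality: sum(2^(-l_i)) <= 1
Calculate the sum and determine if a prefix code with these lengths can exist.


Sum = 2^(-2) + 2^(-3) + 2^(-4) + 2^(-4) + 2^(-6) + 2^(-6) + 2^(-7)
    = 0.25 + 0.125 + 0.0625 + 0.0625 + 0.015625 + 0.015625 + 0.0078125
    = 69/128 = 0.5390625
Since 0.5390625 <= 1, Kraft's inequality IS satisfied.
A prefix code with these lengths CAN exist.

Kraft sum = 0.5390625. Satisfied.


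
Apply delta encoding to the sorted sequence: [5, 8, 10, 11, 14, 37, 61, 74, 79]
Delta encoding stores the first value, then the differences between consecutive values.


First value: 5
Deltas:
  8 - 5 = 3
  10 - 8 = 2
  11 - 10 = 1
  14 - 11 = 3
  37 - 14 = 23
  61 - 37 = 24
  74 - 61 = 13
  79 - 74 = 5


Delta encoded: [5, 3, 2, 1, 3, 23, 24, 13, 5]


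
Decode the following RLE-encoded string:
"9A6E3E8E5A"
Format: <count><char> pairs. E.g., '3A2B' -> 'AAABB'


Expanding each <count><char> pair:
  9A -> 'AAAAAAAAA'
  6E -> 'EEEEEE'
  3E -> 'EEE'
  8E -> 'EEEEEEEE'
  5A -> 'AAAAA'

Decoded = AAAAAAAAAEEEEEEEEEEEEEEEEEAAAAA


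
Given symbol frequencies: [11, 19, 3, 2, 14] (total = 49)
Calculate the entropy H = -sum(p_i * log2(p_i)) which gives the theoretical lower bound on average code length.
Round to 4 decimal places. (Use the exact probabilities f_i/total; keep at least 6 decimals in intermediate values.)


Per-symbol terms -p_i * log2(p_i) with p_i = f_i/49:
  p = 11/49 = 0.224490: log2(p) = -2.155278, -p*log2(p) = 0.483838
  p = 19/49 = 0.387755: log2(p) = -1.366782, -p*log2(p) = 0.529977
  p = 3/49 = 0.061224: log2(p) = -4.029747, -p*log2(p) = 0.246719
  p = 2/49 = 0.040816: log2(p) = -4.614710, -p*log2(p) = 0.188356
  p = 14/49 = 0.285714: log2(p) = -1.807355, -p*log2(p) = 0.516387
H = 0.483838 + 0.529977 + 0.246719 + 0.188356 + 0.516387 = 1.965277

H = 1.9653 bits/symbol


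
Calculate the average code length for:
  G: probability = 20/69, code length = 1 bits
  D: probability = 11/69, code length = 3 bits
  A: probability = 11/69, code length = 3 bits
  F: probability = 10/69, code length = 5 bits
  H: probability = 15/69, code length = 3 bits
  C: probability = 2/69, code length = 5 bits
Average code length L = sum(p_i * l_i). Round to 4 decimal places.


Weighted contributions p_i * l_i:
  G: (20/69) * 1 = 20/69
  D: (11/69) * 3 = 33/69
  A: (11/69) * 3 = 33/69
  F: (10/69) * 5 = 50/69
  H: (15/69) * 3 = 45/69
  C: (2/69) * 5 = 10/69
Sum = (20 + 33 + 33 + 50 + 45 + 10)/69 = 191/69

L = 191/69 = 2.7681 bits/symbol


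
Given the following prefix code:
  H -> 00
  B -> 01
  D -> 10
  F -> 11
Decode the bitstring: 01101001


Decoding step by step:
Bits 01 -> B
Bits 10 -> D
Bits 10 -> D
Bits 01 -> B


Decoded message: BDDB


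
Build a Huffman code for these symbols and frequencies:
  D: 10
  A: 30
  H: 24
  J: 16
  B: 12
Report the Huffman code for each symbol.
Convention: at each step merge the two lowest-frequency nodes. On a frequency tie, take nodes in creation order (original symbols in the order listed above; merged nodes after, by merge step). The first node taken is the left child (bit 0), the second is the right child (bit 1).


Huffman tree construction:
Step 1: Merge D(10) + B(12) = 22
Step 2: Merge J(16) + (D+B)(22) = 38
Step 3: Merge H(24) + A(30) = 54
Step 4: Merge (J+(D+B))(38) + (H+A)(54) = 92
Read each symbol's code off the tree from the root (left child = 0, right child = 1).

Codes:
  D: 010 (length 3)
  A: 11 (length 2)
  H: 10 (length 2)
  J: 00 (length 2)
  B: 011 (length 3)
Average code length: 206/92 = 2.2391 bits/symbol


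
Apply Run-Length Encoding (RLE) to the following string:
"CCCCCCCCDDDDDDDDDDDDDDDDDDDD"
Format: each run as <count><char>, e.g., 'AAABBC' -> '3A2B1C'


Scanning runs left to right:
  i=0: run of 'C' x 8 -> '8C'
  i=8: run of 'D' x 20 -> '20D'

RLE = 8C20D


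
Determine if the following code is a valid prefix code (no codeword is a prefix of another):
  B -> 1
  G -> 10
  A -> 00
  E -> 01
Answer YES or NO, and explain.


Checking each pair (does one codeword prefix another?):
  B='1' vs G='10': prefix -- VIOLATION

NO -- this is NOT a valid prefix code. B (1) is a prefix of G (10).


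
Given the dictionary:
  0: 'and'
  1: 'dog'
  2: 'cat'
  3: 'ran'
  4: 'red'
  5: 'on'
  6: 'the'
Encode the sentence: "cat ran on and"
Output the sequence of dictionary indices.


Look up each word in the dictionary:
  'cat' -> 2
  'ran' -> 3
  'on' -> 5
  'and' -> 0

Encoded: [2, 3, 5, 0]


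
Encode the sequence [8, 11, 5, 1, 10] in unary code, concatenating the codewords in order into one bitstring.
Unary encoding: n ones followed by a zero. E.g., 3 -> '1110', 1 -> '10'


Encode each number as n ones followed by a terminating 0:
  8 -> 111111110 (9 bits)
  11 -> 111111111110 (12 bits)
  5 -> 111110 (6 bits)
  1 -> 10 (2 bits)
  10 -> 11111111110 (11 bits)
Total length = 9 + 12 + 6 + 2 + 11 = 40 bits.

Unary([8, 11, 5, 1, 10]) = 1111111101111111111101111101011111111110 (40 bits)


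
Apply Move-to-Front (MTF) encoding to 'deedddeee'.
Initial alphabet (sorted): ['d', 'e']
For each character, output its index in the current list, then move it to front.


MTF encoding:
'd': index 0 in ['d', 'e'] -> ['d', 'e']
'e': index 1 in ['d', 'e'] -> ['e', 'd']
'e': index 0 in ['e', 'd'] -> ['e', 'd']
'd': index 1 in ['e', 'd'] -> ['d', 'e']
'd': index 0 in ['d', 'e'] -> ['d', 'e']
'd': index 0 in ['d', 'e'] -> ['d', 'e']
'e': index 1 in ['d', 'e'] -> ['e', 'd']
'e': index 0 in ['e', 'd'] -> ['e', 'd']
'e': index 0 in ['e', 'd'] -> ['e', 'd']


Output: [0, 1, 0, 1, 0, 0, 1, 0, 0]


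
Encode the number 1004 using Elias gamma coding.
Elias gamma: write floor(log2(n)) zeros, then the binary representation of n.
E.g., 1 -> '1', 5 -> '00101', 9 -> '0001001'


num_bits = floor(log2(1004)) + 1 = 10
leading_zeros = num_bits - 1 = 9
binary(1004) = 1111101100

Elias gamma(1004) = '000000000' + '1111101100' = 0000000001111101100 (19 bits)


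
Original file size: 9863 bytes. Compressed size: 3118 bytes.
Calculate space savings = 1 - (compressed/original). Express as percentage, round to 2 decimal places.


ratio = compressed/original = 3118/9863 = 0.316131
savings = 1 - ratio = 1 - 0.316131 = 0.683869
as a percentage: 0.683869 * 100 = 68.39%

Space savings = 1 - 3118/9863 = 68.39%


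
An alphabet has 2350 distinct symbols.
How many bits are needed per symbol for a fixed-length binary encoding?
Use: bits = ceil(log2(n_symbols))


log2(2350) = 11.1984
Bracket: 2^11 = 2048 < 2350 <= 2^12 = 4096
So ceil(log2(2350)) = 12

bits = ceil(log2(2350)) = ceil(11.1984) = 12 bits


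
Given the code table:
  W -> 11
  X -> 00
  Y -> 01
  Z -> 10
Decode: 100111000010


Decoding:
10 -> Z
01 -> Y
11 -> W
00 -> X
00 -> X
10 -> Z


Result: ZYWXXZ


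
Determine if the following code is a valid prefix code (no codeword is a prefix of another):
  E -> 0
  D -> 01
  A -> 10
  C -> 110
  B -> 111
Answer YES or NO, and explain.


Checking each pair (does one codeword prefix another?):
  E='0' vs D='01': prefix -- VIOLATION

NO -- this is NOT a valid prefix code. E (0) is a prefix of D (01).


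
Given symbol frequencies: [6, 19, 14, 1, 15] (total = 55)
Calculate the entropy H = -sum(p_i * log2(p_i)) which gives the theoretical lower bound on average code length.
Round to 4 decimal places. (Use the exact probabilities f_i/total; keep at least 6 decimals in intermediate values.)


Per-symbol terms -p_i * log2(p_i) with p_i = f_i/55:
  p = 6/55 = 0.109091: log2(p) = -3.196397, -p*log2(p) = 0.348698
  p = 19/55 = 0.345455: log2(p) = -1.533432, -p*log2(p) = 0.529731
  p = 14/55 = 0.254545: log2(p) = -1.974005, -p*log2(p) = 0.502474
  p = 1/55 = 0.018182: log2(p) = -5.781360, -p*log2(p) = 0.105116
  p = 15/55 = 0.272727: log2(p) = -1.874469, -p*log2(p) = 0.511219
H = 0.348698 + 0.529731 + 0.502474 + 0.105116 + 0.511219 = 1.997238

H = 1.9972 bits/symbol


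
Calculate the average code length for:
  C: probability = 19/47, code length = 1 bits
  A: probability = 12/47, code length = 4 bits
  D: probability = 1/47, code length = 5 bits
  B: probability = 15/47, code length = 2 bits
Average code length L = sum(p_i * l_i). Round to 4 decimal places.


Weighted contributions p_i * l_i:
  C: (19/47) * 1 = 19/47
  A: (12/47) * 4 = 48/47
  D: (1/47) * 5 = 5/47
  B: (15/47) * 2 = 30/47
Sum = (19 + 48 + 5 + 30)/47 = 102/47

L = 102/47 = 2.1702 bits/symbol


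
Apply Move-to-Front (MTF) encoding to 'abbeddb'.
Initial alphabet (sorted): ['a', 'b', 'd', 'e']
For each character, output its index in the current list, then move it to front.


MTF encoding:
'a': index 0 in ['a', 'b', 'd', 'e'] -> ['a', 'b', 'd', 'e']
'b': index 1 in ['a', 'b', 'd', 'e'] -> ['b', 'a', 'd', 'e']
'b': index 0 in ['b', 'a', 'd', 'e'] -> ['b', 'a', 'd', 'e']
'e': index 3 in ['b', 'a', 'd', 'e'] -> ['e', 'b', 'a', 'd']
'd': index 3 in ['e', 'b', 'a', 'd'] -> ['d', 'e', 'b', 'a']
'd': index 0 in ['d', 'e', 'b', 'a'] -> ['d', 'e', 'b', 'a']
'b': index 2 in ['d', 'e', 'b', 'a'] -> ['b', 'd', 'e', 'a']


Output: [0, 1, 0, 3, 3, 0, 2]


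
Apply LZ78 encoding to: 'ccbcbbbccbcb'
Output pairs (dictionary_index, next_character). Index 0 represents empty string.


LZ78 encoding steps:
Dictionary: {0: ''}
Step 1: w='' (idx 0), next='c' -> output (0, 'c'), add 'c' as idx 1
Step 2: w='c' (idx 1), next='b' -> output (1, 'b'), add 'cb' as idx 2
Step 3: w='cb' (idx 2), next='b' -> output (2, 'b'), add 'cbb' as idx 3
Step 4: w='' (idx 0), next='b' -> output (0, 'b'), add 'b' as idx 4
Step 5: w='c' (idx 1), next='c' -> output (1, 'c'), add 'cc' as idx 5
Step 6: w='b' (idx 4), next='c' -> output (4, 'c'), add 'bc' as idx 6
Step 7: w='b' (idx 4), end of input -> output (4, '')


Encoded: [(0, 'c'), (1, 'b'), (2, 'b'), (0, 'b'), (1, 'c'), (4, 'c'), (4, '')]


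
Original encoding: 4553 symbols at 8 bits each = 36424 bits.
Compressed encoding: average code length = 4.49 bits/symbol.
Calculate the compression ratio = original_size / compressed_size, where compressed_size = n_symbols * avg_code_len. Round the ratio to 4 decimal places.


original_size = n_symbols * orig_bits = 4553 * 8 = 36424 bits
compressed_size = n_symbols * avg_code_len = 4553 * 4.49 = 20442.97 bits
ratio = original_size / compressed_size = 36424 / 20442.97 = 1.7817

Compression ratio = 1.7817


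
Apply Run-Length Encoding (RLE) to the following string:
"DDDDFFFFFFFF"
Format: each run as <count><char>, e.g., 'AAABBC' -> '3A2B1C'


Scanning runs left to right:
  i=0: run of 'D' x 4 -> '4D'
  i=4: run of 'F' x 8 -> '8F'

RLE = 4D8F


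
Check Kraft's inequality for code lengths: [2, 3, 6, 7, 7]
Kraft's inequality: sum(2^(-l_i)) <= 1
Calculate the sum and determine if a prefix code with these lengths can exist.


Sum = 2^(-2) + 2^(-3) + 2^(-6) + 2^(-7) + 2^(-7)
    = 0.25 + 0.125 + 0.015625 + 0.0078125 + 0.0078125
    = 52/128 = 0.40625
Since 0.40625 <= 1, Kraft's inequality IS satisfied.
A prefix code with these lengths CAN exist.

Kraft sum = 0.40625. Satisfied.


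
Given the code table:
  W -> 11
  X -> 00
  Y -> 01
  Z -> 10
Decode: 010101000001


Decoding:
01 -> Y
01 -> Y
01 -> Y
00 -> X
00 -> X
01 -> Y


Result: YYYXXY


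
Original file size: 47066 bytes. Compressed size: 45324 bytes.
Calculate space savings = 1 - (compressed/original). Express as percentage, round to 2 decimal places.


ratio = compressed/original = 45324/47066 = 0.962988
savings = 1 - ratio = 1 - 0.962988 = 0.037012
as a percentage: 0.037012 * 100 = 3.7%

Space savings = 1 - 45324/47066 = 3.7%


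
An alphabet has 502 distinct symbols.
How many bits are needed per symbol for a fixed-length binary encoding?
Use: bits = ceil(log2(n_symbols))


log2(502) = 8.9715
Bracket: 2^8 = 256 < 502 <= 2^9 = 512
So ceil(log2(502)) = 9

bits = ceil(log2(502)) = ceil(8.9715) = 9 bits


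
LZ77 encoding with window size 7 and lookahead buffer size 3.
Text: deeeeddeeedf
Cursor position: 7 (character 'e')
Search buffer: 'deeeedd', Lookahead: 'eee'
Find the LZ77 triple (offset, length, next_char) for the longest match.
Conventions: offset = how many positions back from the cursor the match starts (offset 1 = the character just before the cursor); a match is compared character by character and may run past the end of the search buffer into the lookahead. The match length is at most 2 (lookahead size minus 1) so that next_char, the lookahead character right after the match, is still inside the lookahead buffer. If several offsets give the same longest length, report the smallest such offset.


Try each offset into the search buffer:
  offset=1 (pos 6, char 'd'): match length 0
  offset=2 (pos 5, char 'd'): match length 0
  offset=3 (pos 4, char 'e'): match length 1
  offset=4 (pos 3, char 'e'): match length 2
  offset=5 (pos 2, char 'e'): match length 2
  offset=6 (pos 1, char 'e'): match length 2
  offset=7 (pos 0, char 'd'): match length 0
Longest match has length 2, found at offsets 4, 5, 6; take the smallest, offset 4.
next_char = character at position 7 + 2 = 9 -> 'e'

Best match: offset=4, length=2 (matching 'ee' starting at position 3)
LZ77 triple: (4, 2, 'e')


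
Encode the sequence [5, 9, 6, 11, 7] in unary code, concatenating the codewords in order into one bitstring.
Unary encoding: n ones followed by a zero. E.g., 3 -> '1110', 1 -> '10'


Encode each number as n ones followed by a terminating 0:
  5 -> 111110 (6 bits)
  9 -> 1111111110 (10 bits)
  6 -> 1111110 (7 bits)
  11 -> 111111111110 (12 bits)
  7 -> 11111110 (8 bits)
Total length = 6 + 10 + 7 + 12 + 8 = 43 bits.

Unary([5, 9, 6, 11, 7]) = 1111101111111110111111011111111111011111110 (43 bits)


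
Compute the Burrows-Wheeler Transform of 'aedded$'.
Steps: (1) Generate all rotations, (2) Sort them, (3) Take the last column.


Rotations (sorted):
  0: $aedded -> last char: d
  1: aedded$ -> last char: $
  2: d$aedde -> last char: e
  3: dded$ae -> last char: e
  4: ded$aed -> last char: d
  5: ed$aedd -> last char: d
  6: edded$a -> last char: a


BWT = d$eedda


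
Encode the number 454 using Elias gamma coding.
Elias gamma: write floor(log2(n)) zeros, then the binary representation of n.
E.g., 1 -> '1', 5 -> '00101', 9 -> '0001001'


num_bits = floor(log2(454)) + 1 = 9
leading_zeros = num_bits - 1 = 8
binary(454) = 111000110

Elias gamma(454) = '00000000' + '111000110' = 00000000111000110 (17 bits)


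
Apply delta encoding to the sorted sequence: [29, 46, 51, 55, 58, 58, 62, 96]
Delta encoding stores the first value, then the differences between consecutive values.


First value: 29
Deltas:
  46 - 29 = 17
  51 - 46 = 5
  55 - 51 = 4
  58 - 55 = 3
  58 - 58 = 0
  62 - 58 = 4
  96 - 62 = 34


Delta encoded: [29, 17, 5, 4, 3, 0, 4, 34]


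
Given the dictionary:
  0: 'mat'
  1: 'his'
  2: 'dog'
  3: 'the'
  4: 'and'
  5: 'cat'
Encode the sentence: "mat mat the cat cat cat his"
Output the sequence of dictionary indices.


Look up each word in the dictionary:
  'mat' -> 0
  'mat' -> 0
  'the' -> 3
  'cat' -> 5
  'cat' -> 5
  'cat' -> 5
  'his' -> 1

Encoded: [0, 0, 3, 5, 5, 5, 1]


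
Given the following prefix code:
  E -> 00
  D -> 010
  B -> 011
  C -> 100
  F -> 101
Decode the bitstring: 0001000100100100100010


Decoding step by step:
Bits 00 -> E
Bits 010 -> D
Bits 00 -> E
Bits 100 -> C
Bits 100 -> C
Bits 100 -> C
Bits 100 -> C
Bits 010 -> D


Decoded message: EDECCCCD


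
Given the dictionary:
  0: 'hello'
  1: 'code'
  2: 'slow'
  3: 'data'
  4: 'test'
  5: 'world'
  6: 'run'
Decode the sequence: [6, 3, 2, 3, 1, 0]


Look up each index in the dictionary:
  6 -> 'run'
  3 -> 'data'
  2 -> 'slow'
  3 -> 'data'
  1 -> 'code'
  0 -> 'hello'

Decoded: "run data slow data code hello"


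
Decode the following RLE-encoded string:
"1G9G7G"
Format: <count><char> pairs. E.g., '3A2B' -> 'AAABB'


Expanding each <count><char> pair:
  1G -> 'G'
  9G -> 'GGGGGGGGG'
  7G -> 'GGGGGGG'

Decoded = GGGGGGGGGGGGGGGGG


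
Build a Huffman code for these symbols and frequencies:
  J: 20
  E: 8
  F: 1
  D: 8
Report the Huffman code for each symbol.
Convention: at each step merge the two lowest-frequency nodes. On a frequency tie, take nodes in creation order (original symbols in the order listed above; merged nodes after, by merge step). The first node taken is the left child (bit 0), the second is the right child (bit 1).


Huffman tree construction:
Step 1: Merge F(1) + E(8) = 9
Step 2: Merge D(8) + (F+E)(9) = 17
Step 3: Merge (D+(F+E))(17) + J(20) = 37
Read each symbol's code off the tree from the root (left child = 0, right child = 1).

Codes:
  J: 1 (length 1)
  E: 011 (length 3)
  F: 010 (length 3)
  D: 00 (length 2)
Average code length: 63/37 = 1.7027 bits/symbol


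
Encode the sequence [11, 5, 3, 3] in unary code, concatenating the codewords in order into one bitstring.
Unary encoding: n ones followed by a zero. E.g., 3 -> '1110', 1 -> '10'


Encode each number as n ones followed by a terminating 0:
  11 -> 111111111110 (12 bits)
  5 -> 111110 (6 bits)
  3 -> 1110 (4 bits)
  3 -> 1110 (4 bits)
Total length = 12 + 6 + 4 + 4 = 26 bits.

Unary([11, 5, 3, 3]) = 11111111111011111011101110 (26 bits)
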